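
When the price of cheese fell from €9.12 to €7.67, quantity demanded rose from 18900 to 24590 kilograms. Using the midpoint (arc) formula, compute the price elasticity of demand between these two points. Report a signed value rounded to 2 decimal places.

-1.51

%ΔQ = (24590 − 18900) / [(18900 + 24590)/2] = 5690/21745 = 0.261669…
%ΔP = (7.67 − 9.12) / [(9.12 + 7.67)/2] = -1.45/8.395 = -0.172721…
Arc Ed = %ΔQ / %ΔP = (5690/21745) / (-1.45/8.395) = -1.5149…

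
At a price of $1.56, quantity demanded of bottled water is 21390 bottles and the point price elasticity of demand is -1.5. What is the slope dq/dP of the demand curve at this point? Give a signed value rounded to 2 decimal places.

-20567.31

Ed = (dq/dP)·(P/q) ⇒ dq/dP = Ed·q/P = (-1.5)·21390/1.56 = -20567.3076…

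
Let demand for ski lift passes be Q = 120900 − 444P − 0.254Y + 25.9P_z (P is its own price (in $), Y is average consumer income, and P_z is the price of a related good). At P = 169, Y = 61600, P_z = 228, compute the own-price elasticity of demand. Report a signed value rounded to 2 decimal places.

-2.08

At the given values, Q = 120900 − 444(169) − 0.254(61600) + 25.9(228) = 36122.8.
∂Q/∂P = −444.
E = (-444) × (169/36122.8) = -2.0772…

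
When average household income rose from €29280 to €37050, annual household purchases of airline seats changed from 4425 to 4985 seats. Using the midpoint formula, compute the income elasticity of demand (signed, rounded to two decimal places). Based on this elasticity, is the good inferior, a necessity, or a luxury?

0.51; necessity

%ΔQ = (4985 − 4425)/[( 4425 + 4985)/2] = 560/4705 = 0.119022…
%ΔIncome = (37050 − 29280)/[( 29280 + 37050)/2] = 7770/33165 = 0.234283…
E_income = (560/4705) / (7770/33165) = 0.5080…
0 < E_income < 1 ⇒ normal good, necessity.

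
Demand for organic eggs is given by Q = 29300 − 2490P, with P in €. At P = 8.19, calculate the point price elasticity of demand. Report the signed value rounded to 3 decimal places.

dQ/dP = −2490. At P = 8.19, Q = 29300 − 2490(8.19) = 8906.9.
Ed = (dQ/dP)·(P/Q) = −2490 × (8.19/8906.9) = -2.28958…

-2.290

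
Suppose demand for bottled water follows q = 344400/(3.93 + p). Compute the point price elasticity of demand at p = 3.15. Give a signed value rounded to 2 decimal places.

dq/dp = −344400/(3.93 + p)² = -6870.63. At p = 3.15, q = 48644.1.
Ed = (dq/dp)·(p/q) = (-6870.63) × (3.15/48644.1) = -0.4449…

-0.44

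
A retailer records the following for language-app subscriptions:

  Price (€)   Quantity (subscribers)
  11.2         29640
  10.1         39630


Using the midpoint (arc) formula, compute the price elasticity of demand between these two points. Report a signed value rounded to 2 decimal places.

-2.79

%ΔQ = (39630 − 29640) / [(29640 + 39630)/2] = 9990/34635 = 0.288436…
%ΔP = (10.1 − 11.2) / [(11.2 + 10.1)/2] = -1.1/10.65 = -0.103286…
Arc Ed = %ΔQ / %ΔP = (9990/34635) / (-1.1/10.65) = -2.7925…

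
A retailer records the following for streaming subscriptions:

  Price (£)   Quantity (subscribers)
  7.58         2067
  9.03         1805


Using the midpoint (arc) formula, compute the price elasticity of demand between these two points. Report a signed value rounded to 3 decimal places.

%ΔQ = (1805 − 2067) / [(2067 + 1805)/2] = -262/1936 = -0.135330…
%ΔP = (9.03 − 7.58) / [(7.58 + 9.03)/2] = 1.45/8.305 = 0.174593…
Arc Ed = %ΔQ / %ΔP = (-262/1936) / (1.45/8.305) = -0.77511…

-0.775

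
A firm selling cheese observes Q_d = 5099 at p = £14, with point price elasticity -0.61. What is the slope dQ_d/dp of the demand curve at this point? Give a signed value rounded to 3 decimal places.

-222.171

Ed = (dQ_d/dp)·(p/Q_d) ⇒ dQ_d/dp = Ed·Q_d/p = (-0.61)·5099/14 = -222.17071…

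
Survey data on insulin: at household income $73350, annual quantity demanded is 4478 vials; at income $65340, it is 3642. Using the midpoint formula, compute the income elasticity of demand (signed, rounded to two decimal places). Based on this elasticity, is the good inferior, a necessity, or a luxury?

1.78; luxury

%ΔQ = (3642 − 4478)/[( 4478 + 3642)/2] = -836/4060 = -0.205911…
%ΔIncome = (65340 − 73350)/[( 73350 + 65340)/2] = -8010/69345 = -0.115509…
E_income = (-836/4060) / (-8010/69345) = 1.7826…
E_income > 1 ⇒ normal good, luxury.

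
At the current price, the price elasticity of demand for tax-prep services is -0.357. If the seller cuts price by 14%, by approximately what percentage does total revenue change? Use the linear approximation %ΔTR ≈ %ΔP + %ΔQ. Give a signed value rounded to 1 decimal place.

%ΔQ ≈ Ed × %ΔP = (-0.357) × (-14%) = +4.9980%
%ΔTR ≈ %ΔP + %ΔQ = (-14%) + (+4.9980%) = -9.0020%

-9.0%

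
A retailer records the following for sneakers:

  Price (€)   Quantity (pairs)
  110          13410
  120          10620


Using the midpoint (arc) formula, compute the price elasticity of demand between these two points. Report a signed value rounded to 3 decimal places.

-2.670

%ΔQ = (10620 − 13410) / [(13410 + 10620)/2] = -2790/12015 = -0.232209…
%ΔP = (120 − 110) / [(110 + 120)/2] = 10/115 = 0.086956…
Arc Ed = %ΔQ / %ΔP = (-2790/12015) / (10/115) = -2.67041…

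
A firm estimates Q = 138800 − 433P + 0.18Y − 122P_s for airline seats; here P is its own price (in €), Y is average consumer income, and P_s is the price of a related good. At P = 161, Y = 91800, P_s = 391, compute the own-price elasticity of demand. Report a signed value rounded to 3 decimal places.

-1.839

At the given values, Q = 138800 − 433(161) + 0.18(91800) − 122(391) = 37909.
∂Q/∂P = −433.
E = (-433) × (161/37909) = -1.83895…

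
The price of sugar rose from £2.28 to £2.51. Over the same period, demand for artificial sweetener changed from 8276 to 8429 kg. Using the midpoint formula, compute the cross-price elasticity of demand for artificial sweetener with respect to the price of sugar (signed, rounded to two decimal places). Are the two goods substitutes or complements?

0.19; substitutes

%ΔQ_{artificial sweetener} = (8429 − 8276)/avg = 153/8352.5 = 0.018317…
%ΔP_{sugar} = (2.51 − 2.28)/avg = 0.23/2.395 = 0.096033…
E_cross = (153/8352.5) / (0.23/2.395) = 0.1907…
E_cross > 0 ⇒ the goods are substitutes.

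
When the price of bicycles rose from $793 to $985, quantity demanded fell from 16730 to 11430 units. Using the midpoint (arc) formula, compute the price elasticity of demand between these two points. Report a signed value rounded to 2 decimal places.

%ΔQ = (11430 − 16730) / [(16730 + 11430)/2] = -5300/14080 = -0.376420…
%ΔP = (985 − 793) / [(793 + 985)/2] = 192/889 = 0.215973…
Arc Ed = %ΔQ / %ΔP = (-5300/14080) / (192/889) = -1.7429…

-1.74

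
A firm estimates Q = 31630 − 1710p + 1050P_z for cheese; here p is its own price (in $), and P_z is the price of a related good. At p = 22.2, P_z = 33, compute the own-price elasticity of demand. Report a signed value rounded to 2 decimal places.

-1.34

At the given values, Q = 31630 − 1710(22.2) + 1050(33) = 28318.
∂Q/∂p = −1710.
E = (-1710) × (22.2/28318) = -1.3405…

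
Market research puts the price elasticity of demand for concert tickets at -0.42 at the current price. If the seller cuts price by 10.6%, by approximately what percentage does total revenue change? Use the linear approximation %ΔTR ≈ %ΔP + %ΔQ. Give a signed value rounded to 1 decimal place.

%ΔQ ≈ Ed × %ΔP = (-0.42) × (-10.6%) = +4.4520%
%ΔTR ≈ %ΔP + %ΔQ = (-10.6%) + (+4.4520%) = -6.1480%

-6.1%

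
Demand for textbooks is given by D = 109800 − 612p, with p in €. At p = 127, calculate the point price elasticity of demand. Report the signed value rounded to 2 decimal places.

dD/dp = −612. At p = 127, D = 109800 − 612(127) = 32076.
Ed = (dD/dp)·(p/D) = −612 × (127/32076) = -2.4231…

-2.42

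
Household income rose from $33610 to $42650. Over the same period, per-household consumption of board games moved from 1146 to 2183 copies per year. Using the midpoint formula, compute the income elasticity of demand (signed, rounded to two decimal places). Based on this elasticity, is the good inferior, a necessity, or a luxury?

%ΔQ = (2183 − 1146)/[( 1146 + 2183)/2] = 1037/1664.5 = 0.623009…
%ΔIncome = (42650 − 33610)/[( 33610 + 42650)/2] = 9040/38130 = 0.237083…
E_income = (1037/1664.5) / (9040/38130) = 2.6278…
E_income > 1 ⇒ normal good, luxury.

2.63; luxury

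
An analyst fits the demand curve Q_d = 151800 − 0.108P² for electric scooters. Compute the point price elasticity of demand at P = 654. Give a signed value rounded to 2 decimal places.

dQ_d/dP = −2·0.108·P = -141.264. At P = 654, Q_d = 105606.672.
Ed = (dQ_d/dP)·(P/Q_d) = (-141.264) × (654/105606.672) = -0.8748…

-0.87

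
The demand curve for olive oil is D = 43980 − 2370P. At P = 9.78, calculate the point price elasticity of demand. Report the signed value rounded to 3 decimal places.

-1.114

dD/dP = −2370. At P = 9.78, D = 43980 − 2370(9.78) = 20801.4.
Ed = (dD/dP)·(P/D) = −2370 × (9.78/20801.4) = -1.11428…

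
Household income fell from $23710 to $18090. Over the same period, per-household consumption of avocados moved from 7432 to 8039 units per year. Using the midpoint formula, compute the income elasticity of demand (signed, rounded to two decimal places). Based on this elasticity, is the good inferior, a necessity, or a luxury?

-0.29; inferior

%ΔQ = (8039 − 7432)/[( 7432 + 8039)/2] = 607/7735.5 = 0.078469…
%ΔIncome = (18090 − 23710)/[( 23710 + 18090)/2] = -5620/20900 = -0.268899…
E_income = (607/7735.5) / (-5620/20900) = -0.2918…
E_income < 0 ⇒ inferior good.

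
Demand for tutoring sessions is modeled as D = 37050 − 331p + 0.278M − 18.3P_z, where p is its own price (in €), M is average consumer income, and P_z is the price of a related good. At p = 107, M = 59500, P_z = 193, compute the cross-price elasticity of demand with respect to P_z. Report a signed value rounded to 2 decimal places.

At the given values, D = 37050 − 331(107) + 0.278(59500) − 18.3(193) = 14642.1.
∂D/∂P_z = -18.3.
E = (-18.3) × (193/14642.1) = -0.2412…

-0.24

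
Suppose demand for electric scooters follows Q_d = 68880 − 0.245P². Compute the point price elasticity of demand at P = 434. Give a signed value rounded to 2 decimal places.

dQ_d/dP = −2·0.245·P = -212.66. At P = 434, Q_d = 22732.78.
Ed = (dQ_d/dP)·(P/Q_d) = (-212.66) × (434/22732.78) = -4.0599…

-4.06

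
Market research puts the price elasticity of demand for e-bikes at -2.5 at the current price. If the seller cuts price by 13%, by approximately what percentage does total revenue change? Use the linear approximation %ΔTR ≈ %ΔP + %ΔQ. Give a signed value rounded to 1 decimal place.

%ΔQ ≈ Ed × %ΔP = (-2.5) × (-13%) = +32.5000%
%ΔTR ≈ %ΔP + %ΔQ = (-13%) + (+32.5000%) = +19.5000%

+19.5%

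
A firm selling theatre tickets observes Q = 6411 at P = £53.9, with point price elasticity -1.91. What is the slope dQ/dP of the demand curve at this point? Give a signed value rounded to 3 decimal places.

-227.180

Ed = (dQ/dP)·(P/Q) ⇒ dQ/dP = Ed·Q/P = (-1.91)·6411/53.9 = -227.18014…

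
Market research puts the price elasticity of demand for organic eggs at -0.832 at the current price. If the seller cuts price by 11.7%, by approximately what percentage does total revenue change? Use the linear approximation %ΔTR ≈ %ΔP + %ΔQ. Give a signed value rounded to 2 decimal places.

%ΔQ ≈ Ed × %ΔP = (-0.832) × (-11.7%) = +9.7344%
%ΔTR ≈ %ΔP + %ΔQ = (-11.7%) + (+9.7344%) = -1.9656%

-1.97%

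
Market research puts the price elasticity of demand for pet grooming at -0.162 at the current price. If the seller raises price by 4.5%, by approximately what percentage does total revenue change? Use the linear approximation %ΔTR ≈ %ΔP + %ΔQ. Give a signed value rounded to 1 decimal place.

%ΔQ ≈ Ed × %ΔP = (-0.162) × (+4.5%) = -0.7290%
%ΔTR ≈ %ΔP + %ΔQ = (+4.5%) + (-0.7290%) = +3.7710%

+3.8%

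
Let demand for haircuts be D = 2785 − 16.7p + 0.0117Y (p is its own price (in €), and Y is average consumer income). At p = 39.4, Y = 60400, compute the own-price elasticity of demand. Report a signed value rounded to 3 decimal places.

-0.232

At the given values, D = 2785 − 16.7(39.4) + 0.0117(60400) = 2833.7.
∂D/∂p = −16.7.
E = (-16.7) × (39.4/2833.7) = -0.23219…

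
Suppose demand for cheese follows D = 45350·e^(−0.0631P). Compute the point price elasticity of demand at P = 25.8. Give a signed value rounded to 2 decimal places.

-1.63

dD/dP = −0.0631·D = -561.803. At P = 25.8, D = 8903.37.
Ed = (dD/dP)·(P/D) = (-561.803) × (25.8/8903.37) = -1.6279…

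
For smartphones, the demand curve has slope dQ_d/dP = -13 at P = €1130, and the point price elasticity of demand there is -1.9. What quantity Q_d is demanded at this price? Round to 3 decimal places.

Ed = (dQ_d/dP)·(P/Q_d) ⇒ Q_d = (dQ_d/dP)·P/Ed = (-13)·1130/(-1.9) = 7731.57894…

7731.579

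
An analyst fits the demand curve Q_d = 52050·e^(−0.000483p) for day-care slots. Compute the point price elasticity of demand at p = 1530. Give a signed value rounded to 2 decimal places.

dQ_d/dp = −0.000483·Q_d = -12.0068. At p = 1530, Q_d = 24858.9.
Ed = (dQ_d/dp)·(p/Q_d) = (-12.0068) × (1530/24858.9) = -0.7389…

-0.74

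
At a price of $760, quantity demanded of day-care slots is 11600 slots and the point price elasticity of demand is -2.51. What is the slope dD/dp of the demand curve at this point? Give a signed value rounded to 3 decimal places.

Ed = (dD/dp)·(p/D) ⇒ dD/dp = Ed·D/p = (-2.51)·11600/760 = -38.31052…

-38.311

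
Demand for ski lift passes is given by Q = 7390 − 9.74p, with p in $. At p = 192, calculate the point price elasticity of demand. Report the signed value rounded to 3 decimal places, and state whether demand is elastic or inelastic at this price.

dQ/dp = −9.74. At p = 192, Q = 7390 − 9.74(192) = 5519.92.
Ed = (dQ/dp)·(p/Q) = −9.74 × (192/5519.92) = -0.33878…
|Ed| = 0.339 < 1, so demand is inelastic.

-0.339; inelastic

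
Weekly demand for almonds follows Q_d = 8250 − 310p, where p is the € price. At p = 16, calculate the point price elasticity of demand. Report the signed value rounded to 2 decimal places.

-1.51

dQ_d/dp = −310. At p = 16, Q_d = 8250 − 310(16) = 3290.
Ed = (dQ_d/dp)·(p/Q_d) = −310 × (16/3290) = -1.5075…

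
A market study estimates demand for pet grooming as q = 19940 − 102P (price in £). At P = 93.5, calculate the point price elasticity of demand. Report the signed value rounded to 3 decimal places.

dq/dP = −102. At P = 93.5, q = 19940 − 102(93.5) = 10403.
Ed = (dq/dP)·(P/q) = −102 × (93.5/10403) = -0.91675…

-0.917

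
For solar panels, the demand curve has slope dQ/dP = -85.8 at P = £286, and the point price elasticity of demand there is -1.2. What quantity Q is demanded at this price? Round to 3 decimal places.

20449.000

Ed = (dQ/dP)·(P/Q) ⇒ Q = (dQ/dP)·P/Ed = (-85.8)·286/(-1.2) = 20449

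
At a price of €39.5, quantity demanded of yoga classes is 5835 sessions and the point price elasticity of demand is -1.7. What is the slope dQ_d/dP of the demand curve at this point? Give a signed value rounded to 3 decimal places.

Ed = (dQ_d/dP)·(P/Q_d) ⇒ dQ_d/dP = Ed·Q_d/P = (-1.7)·5835/39.5 = -251.12658…

-251.127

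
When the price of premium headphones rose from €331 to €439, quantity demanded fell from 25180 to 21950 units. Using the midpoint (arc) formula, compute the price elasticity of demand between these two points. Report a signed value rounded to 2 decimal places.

%ΔQ = (21950 − 25180) / [(25180 + 21950)/2] = -3230/23565 = -0.137067…
%ΔP = (439 − 331) / [(331 + 439)/2] = 108/385 = 0.280519…
Arc Ed = %ΔQ / %ΔP = (-3230/23565) / (108/385) = -0.4886…

-0.49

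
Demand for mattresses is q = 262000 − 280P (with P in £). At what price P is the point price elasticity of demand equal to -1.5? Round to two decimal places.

Ed = −280P/(262000 − 280P). Set this equal to -1.5:
280P = 1.5·(262000 − 280P) ⇒ 280P(1 + 1.5) = 1.5·262000
P = 1.5·262000 / (280·2.5) = 561.4285…

561.43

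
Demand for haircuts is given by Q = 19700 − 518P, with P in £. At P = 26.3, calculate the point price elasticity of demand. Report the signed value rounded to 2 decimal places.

dQ/dP = −518. At P = 26.3, Q = 19700 − 518(26.3) = 6076.6.
Ed = (dQ/dP)·(P/Q) = −518 × (26.3/6076.6) = -2.2419…

-2.24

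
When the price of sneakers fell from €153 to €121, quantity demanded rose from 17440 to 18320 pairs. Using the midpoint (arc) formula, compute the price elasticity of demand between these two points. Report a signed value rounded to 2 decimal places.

%ΔQ = (18320 − 17440) / [(17440 + 18320)/2] = 880/17880 = 0.049217…
%ΔP = (121 − 153) / [(153 + 121)/2] = -32/137 = -0.233576…
Arc Ed = %ΔQ / %ΔP = (880/17880) / (-32/137) = -0.2107…

-0.21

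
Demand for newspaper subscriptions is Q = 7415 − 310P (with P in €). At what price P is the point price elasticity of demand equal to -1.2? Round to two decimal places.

13.05

Ed = −310P/(7415 − 310P). Set this equal to -1.2:
310P = 1.2·(7415 − 310P) ⇒ 310P(1 + 1.2) = 1.2·7415
P = 1.2·7415 / (310·2.2) = 13.0469…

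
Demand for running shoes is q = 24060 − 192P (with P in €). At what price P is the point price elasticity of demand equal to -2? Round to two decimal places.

Ed = −192P/(24060 − 192P). Set this equal to -2:
192P = 2·(24060 − 192P) ⇒ 192P(1 + 2) = 2·24060
P = 2·24060 / (192·3) = 83.5416…

83.54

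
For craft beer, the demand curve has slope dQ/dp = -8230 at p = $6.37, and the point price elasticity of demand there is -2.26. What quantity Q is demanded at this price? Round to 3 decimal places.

23196.947

Ed = (dQ/dp)·(p/Q) ⇒ Q = (dQ/dp)·p/Ed = (-8230)·6.37/(-2.26) = 23196.94690…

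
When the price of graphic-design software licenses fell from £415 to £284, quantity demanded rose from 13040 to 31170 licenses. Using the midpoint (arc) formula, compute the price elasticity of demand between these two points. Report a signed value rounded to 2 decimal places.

%ΔQ = (31170 − 13040) / [(13040 + 31170)/2] = 18130/22105 = 0.820176…
%ΔP = (284 − 415) / [(415 + 284)/2] = -131/349.5 = -0.374821…
Arc Ed = %ΔQ / %ΔP = (18130/22105) / (-131/349.5) = -2.1881…

-2.19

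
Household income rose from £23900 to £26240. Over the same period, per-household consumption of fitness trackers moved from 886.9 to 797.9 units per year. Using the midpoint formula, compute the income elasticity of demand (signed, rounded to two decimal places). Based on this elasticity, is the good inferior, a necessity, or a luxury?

-1.13; inferior

%ΔQ = (797.9 − 886.9)/[( 886.9 + 797.9)/2] = -89/842.4 = -0.105650…
%ΔIncome = (26240 − 23900)/[( 23900 + 26240)/2] = 2340/25070 = 0.093338…
E_income = (-89/842.4) / (2340/25070) = -1.1319…
E_income < 0 ⇒ inferior good.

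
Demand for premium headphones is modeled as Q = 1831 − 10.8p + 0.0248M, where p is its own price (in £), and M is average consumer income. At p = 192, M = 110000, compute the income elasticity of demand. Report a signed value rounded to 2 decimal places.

1.10

At the given values, Q = 1831 − 10.8(192) + 0.0248(110000) = 2485.4.
∂Q/∂M = 0.0248.
E = (0.0248) × (110000/2485.4) = 1.0976…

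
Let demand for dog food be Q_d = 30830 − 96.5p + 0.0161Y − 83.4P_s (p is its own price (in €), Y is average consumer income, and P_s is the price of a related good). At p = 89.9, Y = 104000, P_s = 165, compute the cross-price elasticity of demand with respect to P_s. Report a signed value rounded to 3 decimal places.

At the given values, Q_d = 30830 − 96.5(89.9) + 0.0161(104000) − 83.4(165) = 10068.05.
∂Q_d/∂P_s = -83.4.
E = (-83.4) × (165/10068.05) = -1.36679…

-1.367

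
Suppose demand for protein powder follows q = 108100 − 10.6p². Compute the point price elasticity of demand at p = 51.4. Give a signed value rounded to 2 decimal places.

-0.70

dq/dp = −2·10.6·p = -1089.68. At p = 51.4, q = 80095.224.
Ed = (dq/dp)·(p/q) = (-1089.68) × (51.4/80095.224) = -0.6992…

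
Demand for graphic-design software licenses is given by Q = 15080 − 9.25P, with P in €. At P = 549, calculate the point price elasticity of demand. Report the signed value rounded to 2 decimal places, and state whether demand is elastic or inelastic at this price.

-0.51; inelastic

dQ/dP = −9.25. At P = 549, Q = 15080 − 9.25(549) = 10001.75.
Ed = (dQ/dP)·(P/Q) = −9.25 × (549/10001.75) = -0.5077…
|Ed| = 0.51 < 1, so demand is inelastic.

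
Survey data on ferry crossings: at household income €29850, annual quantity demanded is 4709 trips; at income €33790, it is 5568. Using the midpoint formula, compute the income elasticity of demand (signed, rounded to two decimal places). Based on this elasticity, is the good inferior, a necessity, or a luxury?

%ΔQ = (5568 − 4709)/[( 4709 + 5568)/2] = 859/5138.5 = 0.167169…
%ΔIncome = (33790 − 29850)/[( 29850 + 33790)/2] = 3940/31820 = 0.123821…
E_income = (859/5138.5) / (3940/31820) = 1.3500…
E_income > 1 ⇒ normal good, luxury.

1.35; luxury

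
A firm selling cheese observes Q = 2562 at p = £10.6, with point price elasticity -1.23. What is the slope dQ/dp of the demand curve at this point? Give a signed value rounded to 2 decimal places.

Ed = (dQ/dp)·(p/Q) ⇒ dQ/dp = Ed·Q/p = (-1.23)·2562/10.6 = -297.2886…

-297.29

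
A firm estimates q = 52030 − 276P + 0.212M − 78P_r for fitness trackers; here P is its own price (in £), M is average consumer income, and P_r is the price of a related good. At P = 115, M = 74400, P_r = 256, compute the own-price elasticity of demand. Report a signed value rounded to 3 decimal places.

-1.972

At the given values, q = 52030 − 276(115) + 0.212(74400) − 78(256) = 16094.8.
∂q/∂P = −276.
E = (-276) × (115/16094.8) = -1.97206…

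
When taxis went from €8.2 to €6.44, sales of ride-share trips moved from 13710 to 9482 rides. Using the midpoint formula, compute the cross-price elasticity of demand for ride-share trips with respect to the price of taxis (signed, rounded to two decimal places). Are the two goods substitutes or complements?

%ΔQ_{ride-share trips} = (9482 − 13710)/avg = -4228/11596 = -0.364608…
%ΔP_{taxis} = (6.44 − 8.2)/avg = -1.76/7.32 = -0.240437…
E_cross = (-4228/11596) / (-1.76/7.32) = 1.5164…
E_cross > 0 ⇒ the goods are substitutes.

1.52; substitutes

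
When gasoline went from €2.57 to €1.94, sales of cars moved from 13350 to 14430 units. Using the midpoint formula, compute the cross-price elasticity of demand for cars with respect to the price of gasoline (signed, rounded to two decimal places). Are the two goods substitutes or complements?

-0.28; complements

%ΔQ_{cars} = (14430 − 13350)/avg = 1080/13890 = 0.077753…
%ΔP_{gasoline} = (1.94 − 2.57)/avg = -0.63/2.255 = -0.279379…
E_cross = (1080/13890) / (-0.63/2.255) = -0.2783…
E_cross < 0 ⇒ the goods are complements.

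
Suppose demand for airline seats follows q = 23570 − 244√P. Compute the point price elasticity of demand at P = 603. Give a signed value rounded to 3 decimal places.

dq/dP = −244/(2√P) = -4.96822. At P = 603, q = 17578.3.
Ed = (dq/dP)·(P/q) = (-4.96822) × (603/17578.3) = -0.17042…

-0.170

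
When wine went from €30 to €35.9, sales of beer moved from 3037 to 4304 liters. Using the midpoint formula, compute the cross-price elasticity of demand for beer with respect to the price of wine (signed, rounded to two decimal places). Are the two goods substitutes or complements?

%ΔQ_{beer} = (4304 − 3037)/avg = 1267/3670.5 = 0.345184…
%ΔP_{wine} = (35.9 − 30)/avg = 5.9/32.95 = 0.179059…
E_cross = (1267/3670.5) / (5.9/32.95) = 1.9277…
E_cross > 0 ⇒ the goods are substitutes.

1.93; substitutes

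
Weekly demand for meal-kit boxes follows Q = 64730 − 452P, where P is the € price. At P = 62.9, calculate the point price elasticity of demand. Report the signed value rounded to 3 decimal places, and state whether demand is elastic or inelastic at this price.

dQ/dP = −452. At P = 62.9, Q = 64730 − 452(62.9) = 36299.2.
Ed = (dQ/dP)·(P/Q) = −452 × (62.9/36299.2) = -0.78323…
|Ed| = 0.783 < 1, so demand is inelastic.

-0.783; inelastic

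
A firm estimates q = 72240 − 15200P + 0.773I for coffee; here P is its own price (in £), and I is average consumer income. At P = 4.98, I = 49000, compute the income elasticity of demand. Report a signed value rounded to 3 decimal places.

1.100

At the given values, q = 72240 − 15200(4.98) + 0.773(49000) = 34421.
∂q/∂I = 0.773.
E = (0.773) × (49000/34421) = 1.10040…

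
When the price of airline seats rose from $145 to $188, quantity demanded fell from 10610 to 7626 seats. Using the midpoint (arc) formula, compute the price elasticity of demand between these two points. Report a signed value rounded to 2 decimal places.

%ΔQ = (7626 − 10610) / [(10610 + 7626)/2] = -2984/9118 = -0.327264…
%ΔP = (188 − 145) / [(145 + 188)/2] = 43/166.5 = 0.258258…
Arc Ed = %ΔQ / %ΔP = (-2984/9118) / (43/166.5) = -1.2671…

-1.27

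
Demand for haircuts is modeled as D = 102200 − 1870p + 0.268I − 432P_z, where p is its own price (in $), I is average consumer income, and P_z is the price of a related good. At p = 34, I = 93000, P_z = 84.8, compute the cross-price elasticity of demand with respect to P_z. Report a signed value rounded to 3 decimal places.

At the given values, D = 102200 − 1870(34) + 0.268(93000) − 432(84.8) = 26910.4.
∂D/∂P_z = -432.
E = (-432) × (84.8/26910.4) = -1.36131…

-1.361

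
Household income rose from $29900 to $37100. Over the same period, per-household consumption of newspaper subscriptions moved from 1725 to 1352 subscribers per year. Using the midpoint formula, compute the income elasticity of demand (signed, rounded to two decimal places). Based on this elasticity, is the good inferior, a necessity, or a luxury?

%ΔQ = (1352 − 1725)/[( 1725 + 1352)/2] = -373/1538.5 = -0.242443…
%ΔIncome = (37100 − 29900)/[( 29900 + 37100)/2] = 7200/33500 = 0.214925…
E_income = (-373/1538.5) / (7200/33500) = -1.1280…
E_income < 0 ⇒ inferior good.

-1.13; inferior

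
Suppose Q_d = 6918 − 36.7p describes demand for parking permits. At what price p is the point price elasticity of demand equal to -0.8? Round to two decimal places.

83.78

Ed = −36.7p/(6918 − 36.7p). Set this equal to -0.8:
36.7p = 0.8·(6918 − 36.7p) ⇒ 36.7p(1 + 0.8) = 0.8·6918
p = 0.8·6918 / (36.7·1.8) = 83.7783…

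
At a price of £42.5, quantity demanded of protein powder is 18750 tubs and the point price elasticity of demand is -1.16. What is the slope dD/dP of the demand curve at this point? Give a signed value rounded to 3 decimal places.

-511.765

Ed = (dD/dP)·(P/D) ⇒ dD/dP = Ed·D/P = (-1.16)·18750/42.5 = -511.76470…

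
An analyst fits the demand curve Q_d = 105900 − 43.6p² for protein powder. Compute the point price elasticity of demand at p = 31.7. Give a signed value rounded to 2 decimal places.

dQ_d/dp = −2·43.6·p = -2764.24. At p = 31.7, Q_d = 62086.796.
Ed = (dQ_d/dp)·(p/Q_d) = (-2764.24) × (31.7/62086.796) = -1.4113…

-1.41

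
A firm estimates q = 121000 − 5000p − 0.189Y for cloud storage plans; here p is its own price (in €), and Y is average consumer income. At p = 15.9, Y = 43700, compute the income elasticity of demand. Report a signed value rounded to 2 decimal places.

-0.25

At the given values, q = 121000 − 5000(15.9) − 0.189(43700) = 33240.7.
∂q/∂Y = -0.189.
E = (-0.189) × (43700/33240.7) = -0.2484…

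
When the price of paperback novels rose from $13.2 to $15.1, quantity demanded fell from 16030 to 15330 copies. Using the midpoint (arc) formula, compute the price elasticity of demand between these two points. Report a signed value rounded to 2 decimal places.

-0.33

%ΔQ = (15330 − 16030) / [(16030 + 15330)/2] = -700/15680 = -0.044642…
%ΔP = (15.1 − 13.2) / [(13.2 + 15.1)/2] = 1.9/14.15 = 0.134275…
Arc Ed = %ΔQ / %ΔP = (-700/15680) / (1.9/14.15) = -0.3324…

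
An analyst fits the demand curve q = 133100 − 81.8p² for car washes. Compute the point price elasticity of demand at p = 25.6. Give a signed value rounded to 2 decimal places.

dq/dp = −2·81.8·p = -4188.16. At p = 25.6, q = 79491.552.
Ed = (dq/dp)·(p/q) = (-4188.16) × (25.6/79491.552) = -1.3487…

-1.35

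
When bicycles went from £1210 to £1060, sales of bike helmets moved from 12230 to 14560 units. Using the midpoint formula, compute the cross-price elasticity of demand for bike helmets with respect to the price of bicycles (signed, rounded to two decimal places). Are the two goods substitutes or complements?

-1.32; complements

%ΔQ_{bike helmets} = (14560 − 12230)/avg = 2330/13395 = 0.173945…
%ΔP_{bicycles} = (1060 − 1210)/avg = -150/1135 = -0.132158…
E_cross = (2330/13395) / (-150/1135) = -1.3161…
E_cross < 0 ⇒ the goods are complements.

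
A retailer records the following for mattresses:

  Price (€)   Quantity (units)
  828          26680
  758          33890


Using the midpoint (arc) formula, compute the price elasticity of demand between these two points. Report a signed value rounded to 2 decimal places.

%ΔQ = (33890 − 26680) / [(26680 + 33890)/2] = 7210/30285 = 0.238071…
%ΔP = (758 − 828) / [(828 + 758)/2] = -70/793 = -0.088272…
Arc Ed = %ΔQ / %ΔP = (7210/30285) / (-70/793) = -2.6970…

-2.70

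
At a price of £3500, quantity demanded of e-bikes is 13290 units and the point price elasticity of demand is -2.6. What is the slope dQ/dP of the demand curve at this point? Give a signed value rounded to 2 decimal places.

-9.87

Ed = (dQ/dP)·(P/Q) ⇒ dQ/dP = Ed·Q/P = (-2.6)·13290/3500 = -9.8725…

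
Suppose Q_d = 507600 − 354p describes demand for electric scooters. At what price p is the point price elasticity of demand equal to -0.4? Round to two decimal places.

409.69

Ed = −354p/(507600 − 354p). Set this equal to -0.4:
354p = 0.4·(507600 − 354p) ⇒ 354p(1 + 0.4) = 0.4·507600
p = 0.4·507600 / (354·1.4) = 409.6852…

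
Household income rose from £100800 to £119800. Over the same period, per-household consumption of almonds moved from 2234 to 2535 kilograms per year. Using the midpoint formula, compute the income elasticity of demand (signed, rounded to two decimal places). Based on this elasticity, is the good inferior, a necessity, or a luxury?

%ΔQ = (2535 − 2234)/[( 2234 + 2535)/2] = 301/2384.5 = 0.126231…
%ΔIncome = (119800 − 100800)/[( 100800 + 119800)/2] = 19000/110300 = 0.172257…
E_income = (301/2384.5) / (19000/110300) = 0.7328…
0 < E_income < 1 ⇒ normal good, necessity.

0.73; necessity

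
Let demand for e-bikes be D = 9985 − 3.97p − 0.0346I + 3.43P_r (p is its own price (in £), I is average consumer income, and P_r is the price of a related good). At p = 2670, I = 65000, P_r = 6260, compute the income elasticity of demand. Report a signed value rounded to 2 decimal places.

At the given values, D = 9985 − 3.97(2670) − 0.0346(65000) + 3.43(6260) = 18607.9.
∂D/∂I = -0.0346.
E = (-0.0346) × (65000/18607.9) = -0.1208…

-0.12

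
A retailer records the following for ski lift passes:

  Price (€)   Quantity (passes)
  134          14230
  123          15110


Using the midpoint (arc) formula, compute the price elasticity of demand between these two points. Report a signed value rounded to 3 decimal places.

%ΔQ = (15110 − 14230) / [(14230 + 15110)/2] = 880/14670 = 0.059986…
%ΔP = (123 − 134) / [(134 + 123)/2] = -11/128.5 = -0.085603…
Arc Ed = %ΔQ / %ΔP = (880/14670) / (-11/128.5) = -0.70074…

-0.701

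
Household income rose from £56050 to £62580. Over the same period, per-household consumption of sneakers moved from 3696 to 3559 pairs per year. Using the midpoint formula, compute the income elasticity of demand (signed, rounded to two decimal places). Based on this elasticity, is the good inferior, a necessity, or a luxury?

-0.34; inferior

%ΔQ = (3559 − 3696)/[( 3696 + 3559)/2] = -137/3627.5 = -0.037767…
%ΔIncome = (62580 − 56050)/[( 56050 + 62580)/2] = 6530/59315 = 0.110090…
E_income = (-137/3627.5) / (6530/59315) = -0.3430…
E_income < 0 ⇒ inferior good.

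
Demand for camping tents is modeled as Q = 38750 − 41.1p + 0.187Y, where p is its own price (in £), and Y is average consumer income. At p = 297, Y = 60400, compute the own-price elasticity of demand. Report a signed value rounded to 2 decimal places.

-0.32

At the given values, Q = 38750 − 41.1(297) + 0.187(60400) = 37838.1.
∂Q/∂p = −41.1.
E = (-41.1) × (297/37838.1) = -0.3226…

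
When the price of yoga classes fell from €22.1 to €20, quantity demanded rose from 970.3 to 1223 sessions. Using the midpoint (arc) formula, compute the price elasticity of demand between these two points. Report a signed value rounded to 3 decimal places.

-2.310

%ΔQ = (1223 − 970.3) / [(970.3 + 1223)/2] = 252.7/1096.65 = 0.230429…
%ΔP = (20 − 22.1) / [(22.1 + 20)/2] = -2.1/21.05 = -0.099762…
Arc Ed = %ΔQ / %ΔP = (252.7/1096.65) / (-2.1/21.05) = -2.30977…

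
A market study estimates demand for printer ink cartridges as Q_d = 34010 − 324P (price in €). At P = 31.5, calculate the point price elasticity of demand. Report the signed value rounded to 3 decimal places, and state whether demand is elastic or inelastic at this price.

-0.429; inelastic

dQ_d/dP = −324. At P = 31.5, Q_d = 34010 − 324(31.5) = 23804.
Ed = (dQ_d/dP)·(P/Q_d) = −324 × (31.5/23804) = -0.42875…
|Ed| = 0.429 < 1, so demand is inelastic.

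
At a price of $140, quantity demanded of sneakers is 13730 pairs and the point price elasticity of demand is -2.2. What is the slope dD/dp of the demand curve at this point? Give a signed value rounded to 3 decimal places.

-215.757

Ed = (dD/dp)·(p/D) ⇒ dD/dp = Ed·D/p = (-2.2)·13730/140 = -215.75714…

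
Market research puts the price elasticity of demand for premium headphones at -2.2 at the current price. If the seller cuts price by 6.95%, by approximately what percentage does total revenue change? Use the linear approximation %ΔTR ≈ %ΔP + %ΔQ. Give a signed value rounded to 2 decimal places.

+8.34%

%ΔQ ≈ Ed × %ΔP = (-2.2) × (-6.95%) = +15.2900%
%ΔTR ≈ %ΔP + %ΔQ = (-6.95%) + (+15.2900%) = +8.3400%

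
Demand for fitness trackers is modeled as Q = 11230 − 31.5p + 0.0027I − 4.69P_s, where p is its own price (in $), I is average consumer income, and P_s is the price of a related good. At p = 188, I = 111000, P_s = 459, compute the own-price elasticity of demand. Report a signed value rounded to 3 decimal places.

-1.714

At the given values, Q = 11230 − 31.5(188) + 0.0027(111000) − 4.69(459) = 3454.99.
∂Q/∂p = −31.5.
E = (-31.5) × (188/3454.99) = -1.71404…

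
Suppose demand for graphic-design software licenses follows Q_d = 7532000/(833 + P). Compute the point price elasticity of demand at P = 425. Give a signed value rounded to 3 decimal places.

-0.338

dQ_d/dP = −7532000/(833 + P)² = -4.75937. At P = 425, Q_d = 5987.28.
Ed = (dQ_d/dP)·(P/Q_d) = (-4.75937) × (425/5987.28) = -0.33783…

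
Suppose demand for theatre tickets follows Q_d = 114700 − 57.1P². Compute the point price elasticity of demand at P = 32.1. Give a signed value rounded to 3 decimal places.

dQ_d/dP = −2·57.1·P = -3665.82. At P = 32.1, Q_d = 55863.589.
Ed = (dQ_d/dP)·(P/Q_d) = (-3665.82) × (32.1/55863.589) = -2.10643…

-2.106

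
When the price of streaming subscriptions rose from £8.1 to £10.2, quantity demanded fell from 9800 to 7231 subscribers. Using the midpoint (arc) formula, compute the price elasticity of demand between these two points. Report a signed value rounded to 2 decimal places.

%ΔQ = (7231 − 9800) / [(9800 + 7231)/2] = -2569/8515.5 = -0.301685…
%ΔP = (10.2 − 8.1) / [(8.1 + 10.2)/2] = 2.1/9.15 = 0.229508…
Arc Ed = %ΔQ / %ΔP = (-2569/8515.5) / (2.1/9.15) = -1.3144…

-1.31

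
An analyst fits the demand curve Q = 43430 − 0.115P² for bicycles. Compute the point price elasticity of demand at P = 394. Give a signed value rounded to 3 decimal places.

-1.396

dQ/dP = −2·0.115·P = -90.62. At P = 394, Q = 25577.86.
Ed = (dQ/dP)·(P/Q) = (-90.62) × (394/25577.86) = -1.39590…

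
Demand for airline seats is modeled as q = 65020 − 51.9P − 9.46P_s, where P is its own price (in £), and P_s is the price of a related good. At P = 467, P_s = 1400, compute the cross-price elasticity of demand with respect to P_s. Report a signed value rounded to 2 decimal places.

At the given values, q = 65020 − 51.9(467) − 9.46(1400) = 27538.7.
∂q/∂P_s = -9.46.
E = (-9.46) × (1400/27538.7) = -0.4809…

-0.48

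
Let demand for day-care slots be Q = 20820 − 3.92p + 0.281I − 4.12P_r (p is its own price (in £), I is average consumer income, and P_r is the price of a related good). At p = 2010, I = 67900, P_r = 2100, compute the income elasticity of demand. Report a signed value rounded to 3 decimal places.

0.816

At the given values, Q = 20820 − 3.92(2010) + 0.281(67900) − 4.12(2100) = 23368.7.
∂Q/∂I = 0.281.
E = (0.281) × (67900/23368.7) = 0.81647…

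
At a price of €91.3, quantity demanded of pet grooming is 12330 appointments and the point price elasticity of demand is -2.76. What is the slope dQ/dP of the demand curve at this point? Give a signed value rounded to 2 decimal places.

-372.74

Ed = (dQ/dP)·(P/Q) ⇒ dQ/dP = Ed·Q/P = (-2.76)·12330/91.3 = -372.7360…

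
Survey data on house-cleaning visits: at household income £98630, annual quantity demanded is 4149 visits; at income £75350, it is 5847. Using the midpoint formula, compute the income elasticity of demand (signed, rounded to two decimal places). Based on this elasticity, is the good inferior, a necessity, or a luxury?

-1.27; inferior

%ΔQ = (5847 − 4149)/[( 4149 + 5847)/2] = 1698/4998 = 0.339735…
%ΔIncome = (75350 − 98630)/[( 98630 + 75350)/2] = -23280/86990 = -0.267616…
E_income = (1698/4998) / (-23280/86990) = -1.2694…
E_income < 0 ⇒ inferior good.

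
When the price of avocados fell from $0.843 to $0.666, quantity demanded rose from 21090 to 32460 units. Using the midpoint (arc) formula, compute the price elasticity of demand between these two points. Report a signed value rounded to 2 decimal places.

-1.81

%ΔQ = (32460 − 21090) / [(21090 + 32460)/2] = 11370/26775 = 0.424649…
%ΔP = (0.666 − 0.843) / [(0.843 + 0.666)/2] = -0.177/0.7545 = -0.234592…
Arc Ed = %ΔQ / %ΔP = (11370/26775) / (-0.177/0.7545) = -1.8101…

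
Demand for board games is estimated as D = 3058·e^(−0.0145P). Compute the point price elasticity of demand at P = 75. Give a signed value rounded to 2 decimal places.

dD/dP = −0.0145·D = -14.9455. At P = 75, D = 1030.72.
Ed = (dD/dP)·(P/D) = (-14.9455) × (75/1030.72) = -1.0875

-1.09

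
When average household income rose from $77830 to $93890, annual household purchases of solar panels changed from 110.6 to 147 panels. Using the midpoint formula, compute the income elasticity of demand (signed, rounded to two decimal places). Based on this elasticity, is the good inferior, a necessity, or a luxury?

1.51; luxury

%ΔQ = (147 − 110.6)/[( 110.6 + 147)/2] = 36.4/128.8 = 0.282608…
%ΔIncome = (93890 − 77830)/[( 77830 + 93890)/2] = 16060/85860 = 0.187048…
E_income = (36.4/128.8) / (16060/85860) = 1.5108…
E_income > 1 ⇒ normal good, luxury.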